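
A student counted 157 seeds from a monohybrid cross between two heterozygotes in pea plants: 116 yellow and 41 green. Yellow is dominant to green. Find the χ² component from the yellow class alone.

For a monohybrid cross between heterozygotes with complete dominance, the expected phenotypic ratio is 3:1.
Under the 3:1 hypothesis (Σ ratio = 4, N = 157):
  yellow: 157 × 3/4 = 117.75
  green: 157 × 1/4 = 39.25
Contribution of yellow: (116 − 117.75)² / 117.75 = 0.0260

0.026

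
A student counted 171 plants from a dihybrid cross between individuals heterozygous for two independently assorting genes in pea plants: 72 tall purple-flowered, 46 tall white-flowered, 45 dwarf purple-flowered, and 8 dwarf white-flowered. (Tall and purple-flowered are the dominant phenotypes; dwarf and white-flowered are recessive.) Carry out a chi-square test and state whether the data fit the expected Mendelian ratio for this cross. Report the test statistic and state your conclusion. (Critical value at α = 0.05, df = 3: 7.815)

A dihybrid F₂ with independent assortment and complete dominance at both loci gives a 9:3:3:1 phenotypic ratio.
Total ratio parts = 16. Expected numbers out of 171:
  tall purple-flowered: 171 × 9/16 = 96.1875
  tall white-flowered: 171 × 3/16 = 32.0625
  dwarf purple-flowered: 171 × 3/16 = 32.0625
  dwarf white-flowered: 171 × 1/16 = 10.6875
χ² = Σ (O − E)² / E
  tall purple-flowered: (72 − 96.1875)² / 96.1875 = 6.0822
  tall white-flowered: (46 − 32.0625)² / 32.0625 = 6.0586
  dwarf purple-flowered: (45 − 32.0625)² / 32.0625 = 5.2204
  dwarf white-flowered: (8 − 10.6875)² / 10.6875 = 0.6758
χ² = 6.0822 + 6.0586 + 5.2204 + 0.6758 = 18.037
Degrees of freedom = 4 − 1 = 3; critical value at α = 0.05 is 7.815.
Since 18.037 > 7.815, we reject the null hypothesis — the data do not fit the 9:3:3:1 ratio.

18.037; not consistent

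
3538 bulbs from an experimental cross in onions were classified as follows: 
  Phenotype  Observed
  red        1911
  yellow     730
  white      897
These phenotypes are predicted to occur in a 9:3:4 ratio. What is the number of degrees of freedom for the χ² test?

2

A goodness-of-fit test with 3 phenotype classes has df = 3 − 1 = 2.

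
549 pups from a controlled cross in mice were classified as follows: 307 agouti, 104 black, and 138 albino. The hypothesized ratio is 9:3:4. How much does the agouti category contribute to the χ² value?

Under the 9:3:4 hypothesis (Σ ratio = 16, N = 549):
  agouti: 549 × 9/16 = 308.8125
  black: 549 × 3/16 = 102.9375
  albino: 549 × 4/16 = 137.25
Contribution of agouti: (307 − 308.8125)² / 308.8125 = 0.0106

0.011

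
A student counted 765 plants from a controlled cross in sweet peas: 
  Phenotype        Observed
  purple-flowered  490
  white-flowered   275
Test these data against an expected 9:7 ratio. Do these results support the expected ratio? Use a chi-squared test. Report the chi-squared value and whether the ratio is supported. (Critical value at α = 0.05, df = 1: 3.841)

18.924; not consistent

Under the 9:7 hypothesis (Σ ratio = 16, N = 765):
  purple-flowered: 765 × 9/16 = 430.3125
  white-flowered: 765 × 7/16 = 334.6875
χ² = Σ (O − E)² / E
  purple-flowered: (490 − 430.3125)² / 430.3125 = 8.2791
  white-flowered: (275 − 334.6875)² / 334.6875 = 10.6445
χ² = 8.2791 + 10.6445 = 18.9236 ≈ 18.924
Degrees of freedom = 2 − 1 = 1; critical value at α = 0.05 is 3.841.
Since 18.924 > 3.841, we reject the null hypothesis — the data do not fit the 9:7 ratio.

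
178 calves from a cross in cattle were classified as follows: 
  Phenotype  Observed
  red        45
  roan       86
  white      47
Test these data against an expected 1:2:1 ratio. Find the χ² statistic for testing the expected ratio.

0.247

The 1:2:1 ratio has 4 parts, so with N = 178 the expected counts are:
  red: 178 × 1/4 = 44.5
  roan: 178 × 2/4 = 89
  white: 178 × 1/4 = 44.5
χ² = Σ (O − E)² / E
  red: (45 − 44.5)² / 44.5 = 0.0056
  roan: (86 − 89)² / 89 = 0.1011
  white: (47 − 44.5)² / 44.5 = 0.1404
χ² = 0.0056 + 0.1011 + 0.1404 = 0.2471 ≈ 0.247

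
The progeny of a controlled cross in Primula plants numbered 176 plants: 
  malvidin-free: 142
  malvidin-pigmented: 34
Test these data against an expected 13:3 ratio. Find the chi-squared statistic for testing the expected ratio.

0.037

Expected counts for N = 176 under a 13:3 ratio (total parts = 16):
  malvidin-free: 176 × 13/16 = 143
  malvidin-pigmented: 176 × 3/16 = 33
χ² = Σ (O − E)² / E
  malvidin-free: (142 − 143)² / 143 = 0.0070
  malvidin-pigmented: (34 − 33)² / 33 = 0.0303
χ² = 0.0070 + 0.0303 = 0.0373 ≈ 0.037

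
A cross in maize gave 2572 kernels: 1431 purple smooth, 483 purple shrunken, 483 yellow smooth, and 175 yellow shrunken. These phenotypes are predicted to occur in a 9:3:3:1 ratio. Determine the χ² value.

Expected counts for N = 2572 under a 9:3:3:1 ratio (total parts = 16):
  purple smooth: 2572 × 9/16 = 1446.75
  purple shrunken: 2572 × 3/16 = 482.25
  yellow smooth: 2572 × 3/16 = 482.25
  yellow shrunken: 2572 × 1/16 = 160.75
χ² = Σ (O − E)² / E
  purple smooth: (1431 − 1446.75)² / 1446.75 = 0.1715
  purple shrunken: (483 − 482.25)² / 482.25 = 0.0012
  yellow smooth: (483 − 482.25)² / 482.25 = 0.0012
  yellow shrunken: (175 − 160.75)² / 160.75 = 1.2632
χ² = 0.1715 + 0.0012 + 0.0012 + 1.2632 = 1.4371 ≈ 1.437

1.437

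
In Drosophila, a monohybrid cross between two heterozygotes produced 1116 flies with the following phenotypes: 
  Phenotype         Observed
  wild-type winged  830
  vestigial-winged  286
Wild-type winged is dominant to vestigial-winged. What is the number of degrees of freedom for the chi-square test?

For a monohybrid cross between heterozygotes with complete dominance, the expected phenotypic ratio is 3:1.
A goodness-of-fit test with 2 phenotype classes has df = 2 − 1 = 1.

1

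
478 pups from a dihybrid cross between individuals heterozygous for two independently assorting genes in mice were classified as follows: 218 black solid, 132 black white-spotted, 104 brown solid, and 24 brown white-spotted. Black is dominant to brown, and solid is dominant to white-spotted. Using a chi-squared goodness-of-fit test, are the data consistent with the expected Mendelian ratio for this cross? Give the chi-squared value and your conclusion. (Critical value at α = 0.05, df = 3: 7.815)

33.122; not consistent

A dihybrid F₂ with independent assortment and complete dominance at both loci gives a 9:3:3:1 phenotypic ratio.
Expected counts for N = 478 under a 9:3:3:1 ratio (total parts = 16):
  black solid: 478 × 9/16 = 268.875
  black white-spotted: 478 × 3/16 = 89.625
  brown solid: 478 × 3/16 = 89.625
  brown white-spotted: 478 × 1/16 = 29.875
χ² = Σ (O − E)² / E
  black solid: (218 − 268.875)² / 268.875 = 9.6263
  black white-spotted: (132 − 89.625)² / 89.625 = 20.0350
  brown solid: (104 − 89.625)² / 89.625 = 2.3056
  brown white-spotted: (24 − 29.875)² / 29.875 = 1.1553
χ² = 9.6263 + 20.0350 + 2.3056 + 1.1553 = 33.1222 ≈ 33.122
Degrees of freedom = 4 − 1 = 3; critical value at α = 0.05 is 7.815.
Since 33.122 > 7.815, we reject the null hypothesis — the data do not fit the 9:3:3:1 ratio.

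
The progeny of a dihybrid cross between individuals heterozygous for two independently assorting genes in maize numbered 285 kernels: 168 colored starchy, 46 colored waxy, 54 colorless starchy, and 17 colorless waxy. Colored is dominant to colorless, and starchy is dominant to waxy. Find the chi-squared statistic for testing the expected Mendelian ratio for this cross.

A dihybrid F₂ with independent assortment and complete dominance at both loci gives a 9:3:3:1 phenotypic ratio.
The 9:3:3:1 ratio has 16 parts, so with N = 285 the expected counts are:
  colored starchy: 285 × 9/16 = 160.3125
  colored waxy: 285 × 3/16 = 53.4375
  colorless starchy: 285 × 3/16 = 53.4375
  colorless waxy: 285 × 1/16 = 17.8125
χ² = Σ (O − E)² / E
  colored starchy: (168 − 160.3125)² / 160.3125 = 0.3686
  colored waxy: (46 − 53.4375)² / 53.4375 = 1.0352
  colorless starchy: (54 − 53.4375)² / 53.4375 = 0.0059
  colorless waxy: (17 − 17.8125)² / 17.8125 = 0.0371
χ² = 0.3686 + 1.0352 + 0.0059 + 0.0371 = 1.4468 ≈ 1.447

1.447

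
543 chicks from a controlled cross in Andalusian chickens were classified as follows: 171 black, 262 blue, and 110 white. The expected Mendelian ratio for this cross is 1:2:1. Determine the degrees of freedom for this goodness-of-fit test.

A goodness-of-fit test with 3 phenotype classes has df = 3 − 1 = 2.

2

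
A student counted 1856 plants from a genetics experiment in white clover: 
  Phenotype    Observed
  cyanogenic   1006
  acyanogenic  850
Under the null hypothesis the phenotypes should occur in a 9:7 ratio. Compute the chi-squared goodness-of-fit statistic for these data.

3.161

Total ratio parts = 16. Expected numbers out of 1856:
  cyanogenic: 1856 × 9/16 = 1044
  acyanogenic: 1856 × 7/16 = 812
χ² = Σ (O − E)² / E
  cyanogenic: (1006 − 1044)² / 1044 = 1.3831
  acyanogenic: (850 − 812)² / 812 = 1.7783
χ² = 1.3831 + 1.7783 = 3.1614 ≈ 3.161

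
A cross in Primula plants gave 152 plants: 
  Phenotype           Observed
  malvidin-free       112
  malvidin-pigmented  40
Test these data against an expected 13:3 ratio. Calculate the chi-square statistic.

5.711

The 13:3 ratio has 16 parts, so with N = 152 the expected counts are:
  malvidin-free: 152 × 13/16 = 123.5
  malvidin-pigmented: 152 × 3/16 = 28.5
χ² = Σ (O − E)² / E
  malvidin-free: (112 − 123.5)² / 123.5 = 1.0709
  malvidin-pigmented: (40 − 28.5)² / 28.5 = 4.6404
χ² = 1.0709 + 4.6404 = 5.7113 ≈ 5.711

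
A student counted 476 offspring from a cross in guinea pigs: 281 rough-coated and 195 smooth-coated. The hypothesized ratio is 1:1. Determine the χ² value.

Expected counts for N = 476 under a 1:1 ratio (total parts = 2):
  rough-coated: 476 × 1/2 = 238
  smooth-coated: 476 × 1/2 = 238
χ² = Σ (O − E)² / E
  rough-coated: (281 − 238)² / 238 = 7.7689
  smooth-coated: (195 − 238)² / 238 = 7.7689
χ² = 7.7689 + 7.7689 = 15.5378 ≈ 15.538

15.538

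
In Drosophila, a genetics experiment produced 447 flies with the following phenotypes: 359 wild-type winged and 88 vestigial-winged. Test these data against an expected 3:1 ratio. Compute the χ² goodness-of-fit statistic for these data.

Expected counts for N = 447 under a 3:1 ratio (total parts = 4):
  wild-type winged: 447 × 3/4 = 335.25
  vestigial-winged: 447 × 1/4 = 111.75
χ² = Σ (O − E)² / E
  wild-type winged: (359 − 335.25)² / 335.25 = 1.6825
  vestigial-winged: (88 − 111.75)² / 111.75 = 5.0475
χ² = 1.6825 + 5.0475 = 6.730

6.730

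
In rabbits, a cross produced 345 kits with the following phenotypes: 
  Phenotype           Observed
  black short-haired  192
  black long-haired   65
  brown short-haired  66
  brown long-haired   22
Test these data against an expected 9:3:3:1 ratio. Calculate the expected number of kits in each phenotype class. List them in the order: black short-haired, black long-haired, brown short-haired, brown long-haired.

194.0625, 64.6875, 64.6875, 21.5625

Under the 9:3:3:1 hypothesis (Σ ratio = 16, N = 345):
  black short-haired: 345 × 9/16 = 194.0625
  black long-haired: 345 × 3/16 = 64.6875
  brown short-haired: 345 × 3/16 = 64.6875
  brown long-haired: 345 × 1/16 = 21.5625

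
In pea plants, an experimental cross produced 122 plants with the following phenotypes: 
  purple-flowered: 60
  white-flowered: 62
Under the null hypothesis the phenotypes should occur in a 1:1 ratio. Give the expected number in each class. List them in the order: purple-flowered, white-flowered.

61, 61

The 1:1 ratio has 2 parts, so with N = 122 the expected counts are:
  purple-flowered: 122 × 1/2 = 61
  white-flowered: 122 × 1/2 = 61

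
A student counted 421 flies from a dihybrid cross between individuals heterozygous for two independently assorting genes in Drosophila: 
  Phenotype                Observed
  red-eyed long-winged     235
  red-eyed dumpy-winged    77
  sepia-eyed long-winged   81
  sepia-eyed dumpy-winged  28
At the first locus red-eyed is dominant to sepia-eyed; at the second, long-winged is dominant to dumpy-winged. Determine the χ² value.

0.224

A dihybrid F₂ with independent assortment and complete dominance at both loci gives a 9:3:3:1 phenotypic ratio.
Expected counts for N = 421 under a 9:3:3:1 ratio (total parts = 16):
  red-eyed long-winged: 421 × 9/16 = 236.8125
  red-eyed dumpy-winged: 421 × 3/16 = 78.9375
  sepia-eyed long-winged: 421 × 3/16 = 78.9375
  sepia-eyed dumpy-winged: 421 × 1/16 = 26.3125
χ² = Σ (O − E)² / E
  red-eyed long-winged: (235 − 236.8125)² / 236.8125 = 0.0139
  red-eyed dumpy-winged: (77 − 78.9375)² / 78.9375 = 0.0476
  sepia-eyed long-winged: (81 − 78.9375)² / 78.9375 = 0.0539
  sepia-eyed dumpy-winged: (28 − 26.3125)² / 26.3125 = 0.1082
χ² = 0.0139 + 0.0476 + 0.0539 + 0.1082 = 0.2236 ≈ 0.224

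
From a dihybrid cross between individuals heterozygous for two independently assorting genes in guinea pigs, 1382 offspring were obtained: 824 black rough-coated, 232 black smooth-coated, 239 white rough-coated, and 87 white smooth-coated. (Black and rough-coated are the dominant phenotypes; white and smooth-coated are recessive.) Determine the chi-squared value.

A dihybrid F₂ with independent assortment and complete dominance at both loci gives a 9:3:3:1 phenotypic ratio.
Expected counts for N = 1382 under a 9:3:3:1 ratio (total parts = 16):
  black rough-coated: 1382 × 9/16 = 777.375
  black smooth-coated: 1382 × 3/16 = 259.125
  white rough-coated: 1382 × 3/16 = 259.125
  white smooth-coated: 1382 × 1/16 = 86.375
χ² = Σ (O − E)² / E
  black rough-coated: (824 − 777.375)² / 777.375 = 2.7965
  black smooth-coated: (232 − 259.125)² / 259.125 = 2.8394
  white rough-coated: (239 − 259.125)² / 259.125 = 1.5630
  white smooth-coated: (87 − 86.375)² / 86.375 = 0.0045
χ² = 2.7965 + 2.8394 + 1.5630 + 0.0045 = 7.2034 ≈ 7.203

7.203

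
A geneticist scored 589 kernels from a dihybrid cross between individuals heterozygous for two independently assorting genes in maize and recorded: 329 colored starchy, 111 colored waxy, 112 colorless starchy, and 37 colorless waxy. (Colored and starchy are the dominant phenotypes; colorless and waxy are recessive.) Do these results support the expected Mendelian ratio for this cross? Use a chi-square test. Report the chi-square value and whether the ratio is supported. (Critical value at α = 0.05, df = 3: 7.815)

0.042; consistent

A dihybrid F₂ with independent assortment and complete dominance at both loci gives a 9:3:3:1 phenotypic ratio.
The 9:3:3:1 ratio has 16 parts, so with N = 589 the expected counts are:
  colored starchy: 589 × 9/16 = 331.3125
  colored waxy: 589 × 3/16 = 110.4375
  colorless starchy: 589 × 3/16 = 110.4375
  colorless waxy: 589 × 1/16 = 36.8125
χ² = Σ (O − E)² / E
  colored starchy: (329 − 331.3125)² / 331.3125 = 0.0161
  colored waxy: (111 − 110.4375)² / 110.4375 = 0.0029
  colorless starchy: (112 − 110.4375)² / 110.4375 = 0.0221
  colorless waxy: (37 − 36.8125)² / 36.8125 = 0.0010
χ² = 0.0161 + 0.0029 + 0.0221 + 0.0010 = 0.0421 ≈ 0.042
Degrees of freedom = 4 − 1 = 3; critical value at α = 0.05 is 7.815.
Since 0.042 < 7.815, we fail to reject the null hypothesis — the data are consistent with the 9:3:3:1 ratio.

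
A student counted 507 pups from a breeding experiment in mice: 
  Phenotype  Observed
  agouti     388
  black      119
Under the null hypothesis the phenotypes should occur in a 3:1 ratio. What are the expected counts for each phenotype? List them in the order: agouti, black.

380.25, 126.75

The 3:1 ratio has 4 parts, so with N = 507 the expected counts are:
  agouti: 507 × 3/4 = 380.25
  black: 507 × 1/4 = 126.75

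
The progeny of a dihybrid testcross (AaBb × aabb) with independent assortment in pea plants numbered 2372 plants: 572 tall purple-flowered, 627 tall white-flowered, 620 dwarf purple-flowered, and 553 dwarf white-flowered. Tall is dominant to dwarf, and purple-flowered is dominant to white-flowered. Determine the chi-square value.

A dihybrid testcross with independent assortment gives a 1:1:1:1 ratio.
Total ratio parts = 4. Expected numbers out of 2372:
  tall purple-flowered: 2372 × 1/4 = 593
  tall white-flowered: 2372 × 1/4 = 593
  dwarf purple-flowered: 2372 × 1/4 = 593
  dwarf white-flowered: 2372 × 1/4 = 593
χ² = Σ (O − E)² / E
  tall purple-flowered: (572 − 593)² / 593 = 0.7437
  tall white-flowered: (627 − 593)² / 593 = 1.9494
  dwarf purple-flowered: (620 − 593)² / 593 = 1.2293
  dwarf white-flowered: (553 − 593)² / 593 = 2.6981
χ² = 0.7437 + 1.9494 + 1.2293 + 2.6981 = 6.6205 ≈ 6.621

6.621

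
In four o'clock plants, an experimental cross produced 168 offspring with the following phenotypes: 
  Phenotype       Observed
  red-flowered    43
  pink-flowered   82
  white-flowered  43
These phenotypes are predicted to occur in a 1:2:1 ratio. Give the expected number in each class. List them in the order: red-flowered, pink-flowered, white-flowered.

Expected counts for N = 168 under a 1:2:1 ratio (total parts = 4):
  red-flowered: 168 × 1/4 = 42
  pink-flowered: 168 × 2/4 = 84
  white-flowered: 168 × 1/4 = 42

42, 84, 42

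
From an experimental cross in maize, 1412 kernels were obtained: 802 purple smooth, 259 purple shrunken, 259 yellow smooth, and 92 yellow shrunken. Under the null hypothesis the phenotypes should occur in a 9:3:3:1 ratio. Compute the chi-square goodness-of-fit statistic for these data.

0.485

The 9:3:3:1 ratio has 16 parts, so with N = 1412 the expected counts are:
  purple smooth: 1412 × 9/16 = 794.25
  purple shrunken: 1412 × 3/16 = 264.75
  yellow smooth: 1412 × 3/16 = 264.75
  yellow shrunken: 1412 × 1/16 = 88.25
χ² = Σ (O − E)² / E
  purple smooth: (802 − 794.25)² / 794.25 = 0.0756
  purple shrunken: (259 − 264.75)² / 264.75 = 0.1249
  yellow smooth: (259 − 264.75)² / 264.75 = 0.1249
  yellow shrunken: (92 − 88.25)² / 88.25 = 0.1593
χ² = 0.0756 + 0.1249 + 0.1249 + 0.1593 = 0.4847 ≈ 0.485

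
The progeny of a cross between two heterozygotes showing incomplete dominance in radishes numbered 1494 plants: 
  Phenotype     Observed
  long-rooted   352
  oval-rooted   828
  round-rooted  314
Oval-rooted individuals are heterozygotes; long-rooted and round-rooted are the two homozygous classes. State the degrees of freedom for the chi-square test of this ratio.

With incomplete dominance, a heterozygote × heterozygote cross gives a 1:2:1 phenotypic ratio.
A goodness-of-fit test with 3 phenotype classes has df = 3 − 1 = 2.

2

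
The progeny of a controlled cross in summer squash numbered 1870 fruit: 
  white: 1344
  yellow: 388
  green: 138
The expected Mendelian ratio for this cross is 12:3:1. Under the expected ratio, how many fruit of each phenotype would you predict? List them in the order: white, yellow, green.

1402.5, 350.625, 116.875

The 12:3:1 ratio has 16 parts, so with N = 1870 the expected counts are:
  white: 1870 × 12/16 = 1402.5
  yellow: 1870 × 3/16 = 350.625
  green: 1870 × 1/16 = 116.875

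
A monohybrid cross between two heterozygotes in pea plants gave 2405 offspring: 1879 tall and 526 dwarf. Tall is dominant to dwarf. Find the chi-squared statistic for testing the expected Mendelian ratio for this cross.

12.557

For a monohybrid cross between heterozygotes with complete dominance, the expected phenotypic ratio is 3:1.
Total ratio parts = 4. Expected numbers out of 2405:
  tall: 2405 × 3/4 = 1803.75
  dwarf: 2405 × 1/4 = 601.25
χ² = Σ (O − E)² / E
  tall: (1879 − 1803.75)² / 1803.75 = 3.1393
  dwarf: (526 − 601.25)² / 601.25 = 9.4180
χ² = 3.1393 + 9.4180 = 12.5573 ≈ 12.557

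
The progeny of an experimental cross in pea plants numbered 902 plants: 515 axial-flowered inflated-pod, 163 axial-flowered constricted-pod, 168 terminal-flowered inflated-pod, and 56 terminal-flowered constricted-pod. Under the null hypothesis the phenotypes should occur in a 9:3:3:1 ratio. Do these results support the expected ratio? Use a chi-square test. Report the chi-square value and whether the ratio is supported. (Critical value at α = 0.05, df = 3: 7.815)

0.346; consistent

The 9:3:3:1 ratio has 16 parts, so with N = 902 the expected counts are:
  axial-flowered inflated-pod: 902 × 9/16 = 507.375
  axial-flowered constricted-pod: 902 × 3/16 = 169.125
  terminal-flowered inflated-pod: 902 × 3/16 = 169.125
  terminal-flowered constricted-pod: 902 × 1/16 = 56.375
χ² = Σ (O − E)² / E
  axial-flowered inflated-pod: (515 − 507.375)² / 507.375 = 0.1146
  axial-flowered constricted-pod: (163 − 169.125)² / 169.125 = 0.2218
  terminal-flowered inflated-pod: (168 − 169.125)² / 169.125 = 0.0075
  terminal-flowered constricted-pod: (56 − 56.375)² / 56.375 = 0.0025
χ² = 0.1146 + 0.2218 + 0.0075 + 0.0025 = 0.3464 ≈ 0.346
Degrees of freedom = 4 − 1 = 3; critical value at α = 0.05 is 7.815.
Since 0.346 < 7.815, we fail to reject the null hypothesis — the data are consistent with the 9:3:3:1 ratio.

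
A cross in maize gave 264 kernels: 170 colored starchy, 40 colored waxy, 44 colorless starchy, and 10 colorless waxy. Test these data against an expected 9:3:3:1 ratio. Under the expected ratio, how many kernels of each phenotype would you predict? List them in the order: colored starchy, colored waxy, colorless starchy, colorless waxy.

148.5, 49.5, 49.5, 16.5

Under the 9:3:3:1 hypothesis (Σ ratio = 16, N = 264):
  colored starchy: 264 × 9/16 = 148.5
  colored waxy: 264 × 3/16 = 49.5
  colorless starchy: 264 × 3/16 = 49.5
  colorless waxy: 264 × 1/16 = 16.5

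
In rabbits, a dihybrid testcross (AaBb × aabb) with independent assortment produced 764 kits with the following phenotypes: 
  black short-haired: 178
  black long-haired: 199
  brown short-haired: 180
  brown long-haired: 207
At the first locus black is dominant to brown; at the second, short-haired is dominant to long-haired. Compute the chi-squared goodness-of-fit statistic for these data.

A dihybrid testcross with independent assortment gives a 1:1:1:1 ratio.
The 1:1:1:1 ratio has 4 parts, so with N = 764 the expected counts are:
  black short-haired: 764 × 1/4 = 191
  black long-haired: 764 × 1/4 = 191
  brown short-haired: 764 × 1/4 = 191
  brown long-haired: 764 × 1/4 = 191
χ² = Σ (O − E)² / E
  black short-haired: (178 − 191)² / 191 = 0.8848
  black long-haired: (199 − 191)² / 191 = 0.3351
  brown short-haired: (180 − 191)² / 191 = 0.6335
  brown long-haired: (207 − 191)² / 191 = 1.3403
χ² = 0.8848 + 0.3351 + 0.6335 + 1.3403 = 3.1937 ≈ 3.194

3.194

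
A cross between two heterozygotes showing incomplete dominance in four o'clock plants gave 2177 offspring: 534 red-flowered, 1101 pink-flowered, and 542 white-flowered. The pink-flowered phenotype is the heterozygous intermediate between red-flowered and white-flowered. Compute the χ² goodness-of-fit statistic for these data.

0.346

With incomplete dominance, a heterozygote × heterozygote cross gives a 1:2:1 phenotypic ratio.
Expected counts for N = 2177 under a 1:2:1 ratio (total parts = 4):
  red-flowered: 2177 × 1/4 = 544.25
  pink-flowered: 2177 × 2/4 = 1088.5
  white-flowered: 2177 × 1/4 = 544.25
χ² = Σ (O − E)² / E
  red-flowered: (534 − 544.25)² / 544.25 = 0.1930
  pink-flowered: (1101 − 1088.5)² / 1088.5 = 0.1435
  white-flowered: (542 − 544.25)² / 544.25 = 0.0093
χ² = 0.1930 + 0.1435 + 0.0093 = 0.3458 ≈ 0.346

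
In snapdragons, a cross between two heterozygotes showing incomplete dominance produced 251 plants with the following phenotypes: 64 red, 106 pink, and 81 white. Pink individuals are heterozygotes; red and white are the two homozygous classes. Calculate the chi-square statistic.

8.363

With incomplete dominance, a heterozygote × heterozygote cross gives a 1:2:1 phenotypic ratio.
Under the 1:2:1 hypothesis (Σ ratio = 4, N = 251):
  red: 251 × 1/4 = 62.75
  pink: 251 × 2/4 = 125.5
  white: 251 × 1/4 = 62.75
χ² = Σ (O − E)² / E
  red: (64 − 62.75)² / 62.75 = 0.0249
  pink: (106 − 125.5)² / 125.5 = 3.0299
  white: (81 − 62.75)² / 62.75 = 5.3078
χ² = 0.0249 + 3.0299 + 5.3078 = 8.3626 ≈ 8.363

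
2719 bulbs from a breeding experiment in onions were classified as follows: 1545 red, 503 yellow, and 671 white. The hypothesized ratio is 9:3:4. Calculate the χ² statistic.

0.362

The 9:3:4 ratio has 16 parts, so with N = 2719 the expected counts are:
  red: 2719 × 9/16 = 1529.4375
  yellow: 2719 × 3/16 = 509.8125
  white: 2719 × 4/16 = 679.75
χ² = Σ (O − E)² / E
  red: (1545 − 1529.4375)² / 1529.4375 = 0.1584
  yellow: (503 − 509.8125)² / 509.8125 = 0.0910
  white: (671 − 679.75)² / 679.75 = 0.1126
χ² = 0.1584 + 0.0910 + 0.1126 = 0.362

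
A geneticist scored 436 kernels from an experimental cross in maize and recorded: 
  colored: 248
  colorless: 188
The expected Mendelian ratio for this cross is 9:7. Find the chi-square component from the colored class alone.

Total ratio parts = 16. Expected numbers out of 436:
  colored: 436 × 9/16 = 245.25
  colorless: 436 × 7/16 = 190.75
Contribution of colored: (248 − 245.25)² / 245.25 = 0.0308

0.031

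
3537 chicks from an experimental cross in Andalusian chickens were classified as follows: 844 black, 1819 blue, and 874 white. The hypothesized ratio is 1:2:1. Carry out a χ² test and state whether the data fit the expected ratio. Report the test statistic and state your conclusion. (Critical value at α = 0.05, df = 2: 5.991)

Expected counts for N = 3537 under a 1:2:1 ratio (total parts = 4):
  black: 3537 × 1/4 = 884.25
  blue: 3537 × 2/4 = 1768.5
  white: 3537 × 1/4 = 884.25
χ² = Σ (O − E)² / E
  black: (844 − 884.25)² / 884.25 = 1.8321
  blue: (1819 − 1768.5)² / 1768.5 = 1.4420
  white: (874 − 884.25)² / 884.25 = 0.1188
χ² = 1.8321 + 1.4420 + 0.1188 = 3.3929 ≈ 3.393
Degrees of freedom = 3 − 1 = 2; critical value at α = 0.05 is 5.991.
Since 3.393 < 5.991, we fail to reject the null hypothesis — the data are consistent with the 1:2:1 ratio.

3.393; consistent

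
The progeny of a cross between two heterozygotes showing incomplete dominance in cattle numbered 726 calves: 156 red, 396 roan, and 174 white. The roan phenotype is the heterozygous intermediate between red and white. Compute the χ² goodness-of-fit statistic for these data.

With incomplete dominance, a heterozygote × heterozygote cross gives a 1:2:1 phenotypic ratio.
Total ratio parts = 4. Expected numbers out of 726:
  red: 726 × 1/4 = 181.5
  roan: 726 × 2/4 = 363
  white: 726 × 1/4 = 181.5
χ² = Σ (O − E)² / E
  red: (156 − 181.5)² / 181.5 = 3.5826
  roan: (396 − 363)² / 363 = 3.0000
  white: (174 − 181.5)² / 181.5 = 0.3099
χ² = 3.5826 + 3.0000 + 0.3099 = 6.8925 ≈ 6.893

6.893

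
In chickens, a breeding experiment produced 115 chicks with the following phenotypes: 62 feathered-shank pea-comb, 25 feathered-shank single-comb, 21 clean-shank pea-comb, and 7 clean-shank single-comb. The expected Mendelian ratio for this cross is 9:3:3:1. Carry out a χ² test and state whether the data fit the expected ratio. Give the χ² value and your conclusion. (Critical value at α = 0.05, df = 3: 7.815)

Expected counts for N = 115 under a 9:3:3:1 ratio (total parts = 16):
  feathered-shank pea-comb: 115 × 9/16 = 64.6875
  feathered-shank single-comb: 115 × 3/16 = 21.5625
  clean-shank pea-comb: 115 × 3/16 = 21.5625
  clean-shank single-comb: 115 × 1/16 = 7.1875
χ² = Σ (O − E)² / E
  feathered-shank pea-comb: (62 − 64.6875)² / 64.6875 = 0.1117
  feathered-shank single-comb: (25 − 21.5625)² / 21.5625 = 0.5480
  clean-shank pea-comb: (21 − 21.5625)² / 21.5625 = 0.0147
  clean-shank single-comb: (7 − 7.1875)² / 7.1875 = 0.0049
χ² = 0.1117 + 0.5480 + 0.0147 + 0.0049 = 0.6793 ≈ 0.679
Degrees of freedom = 4 − 1 = 3; critical value at α = 0.05 is 7.815.
Since 0.679 < 7.815, we fail to reject the null hypothesis — the data are consistent with the 9:3:3:1 ratio.

0.679; consistent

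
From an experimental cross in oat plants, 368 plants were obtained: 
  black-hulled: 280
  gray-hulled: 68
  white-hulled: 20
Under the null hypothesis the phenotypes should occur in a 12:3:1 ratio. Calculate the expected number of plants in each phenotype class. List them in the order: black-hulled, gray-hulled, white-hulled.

Under the 12:3:1 hypothesis (Σ ratio = 16, N = 368):
  black-hulled: 368 × 12/16 = 276
  gray-hulled: 368 × 3/16 = 69
  white-hulled: 368 × 1/16 = 23

276, 69, 23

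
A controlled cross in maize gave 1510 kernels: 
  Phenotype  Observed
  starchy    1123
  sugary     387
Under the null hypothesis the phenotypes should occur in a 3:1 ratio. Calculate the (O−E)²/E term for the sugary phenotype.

The 3:1 ratio has 4 parts, so with N = 1510 the expected counts are:
  starchy: 1510 × 3/4 = 1132.5
  sugary: 1510 × 1/4 = 377.5
Contribution of sugary: (387 − 377.5)² / 377.5 = 0.2391

0.239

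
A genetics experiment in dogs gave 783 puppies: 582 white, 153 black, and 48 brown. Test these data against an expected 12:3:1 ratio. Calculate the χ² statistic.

0.326

The 12:3:1 ratio has 16 parts, so with N = 783 the expected counts are:
  white: 783 × 12/16 = 587.25
  black: 783 × 3/16 = 146.8125
  brown: 783 × 1/16 = 48.9375
χ² = Σ (O − E)² / E
  white: (582 − 587.25)² / 587.25 = 0.0469
  black: (153 − 146.8125)² / 146.8125 = 0.2608
  brown: (48 − 48.9375)² / 48.9375 = 0.0180
χ² = 0.0469 + 0.2608 + 0.0180 = 0.3257 ≈ 0.326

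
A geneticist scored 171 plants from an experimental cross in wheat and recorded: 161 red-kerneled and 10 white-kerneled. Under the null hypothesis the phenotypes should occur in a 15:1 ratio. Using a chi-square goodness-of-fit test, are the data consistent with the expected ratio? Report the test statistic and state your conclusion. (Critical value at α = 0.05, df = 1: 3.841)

0.047; consistent

Expected counts for N = 171 under a 15:1 ratio (total parts = 16):
  red-kerneled: 171 × 15/16 = 160.3125
  white-kerneled: 171 × 1/16 = 10.6875
χ² = Σ (O − E)² / E
  red-kerneled: (161 − 160.3125)² / 160.3125 = 0.0029
  white-kerneled: (10 − 10.6875)² / 10.6875 = 0.0442
χ² = 0.0029 + 0.0442 = 0.0471 ≈ 0.047
Degrees of freedom = 2 − 1 = 1; critical value at α = 0.05 is 3.841.
Since 0.047 < 3.841, we fail to reject the null hypothesis — the data are consistent with the 15:1 ratio.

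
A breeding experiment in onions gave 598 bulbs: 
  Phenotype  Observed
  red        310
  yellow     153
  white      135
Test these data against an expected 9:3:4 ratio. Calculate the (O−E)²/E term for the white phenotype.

1.406

Under the 9:3:4 hypothesis (Σ ratio = 16, N = 598):
  red: 598 × 9/16 = 336.375
  yellow: 598 × 3/16 = 112.125
  white: 598 × 4/16 = 149.5
Contribution of white: (135 − 149.5)² / 149.5 = 1.4064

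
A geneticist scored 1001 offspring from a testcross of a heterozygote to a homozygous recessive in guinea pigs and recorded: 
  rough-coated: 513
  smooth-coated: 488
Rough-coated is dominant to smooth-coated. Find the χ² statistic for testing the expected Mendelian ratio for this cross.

A testcross of a heterozygote (Aa × aa) gives a 1:1 phenotypic ratio.
Under the 1:1 hypothesis (Σ ratio = 2, N = 1001):
  rough-coated: 1001 × 1/2 = 500.5
  smooth-coated: 1001 × 1/2 = 500.5
χ² = Σ (O − E)² / E
  rough-coated: (513 − 500.5)² / 500.5 = 0.3122
  smooth-coated: (488 − 500.5)² / 500.5 = 0.3122
χ² = 0.3122 + 0.3122 = 0.6244 ≈ 0.624

0.624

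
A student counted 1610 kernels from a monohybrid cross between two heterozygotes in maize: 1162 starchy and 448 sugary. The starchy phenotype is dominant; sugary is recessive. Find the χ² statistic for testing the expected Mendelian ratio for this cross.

For a monohybrid cross between heterozygotes with complete dominance, the expected phenotypic ratio is 3:1.
The 3:1 ratio has 4 parts, so with N = 1610 the expected counts are:
  starchy: 1610 × 3/4 = 1207.5
  sugary: 1610 × 1/4 = 402.5
χ² = Σ (O − E)² / E
  starchy: (1162 − 1207.5)² / 1207.5 = 1.7145
  sugary: (448 − 402.5)² / 402.5 = 5.1435
χ² = 1.7145 + 5.1435 = 6.858

6.858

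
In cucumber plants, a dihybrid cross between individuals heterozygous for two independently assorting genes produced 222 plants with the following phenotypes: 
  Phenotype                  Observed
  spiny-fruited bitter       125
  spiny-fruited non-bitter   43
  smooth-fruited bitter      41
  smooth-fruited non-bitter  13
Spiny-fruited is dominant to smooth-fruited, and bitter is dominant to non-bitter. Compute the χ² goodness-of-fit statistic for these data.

0.110

A dihybrid F₂ with independent assortment and complete dominance at both loci gives a 9:3:3:1 phenotypic ratio.
Total ratio parts = 16. Expected numbers out of 222:
  spiny-fruited bitter: 222 × 9/16 = 124.875
  spiny-fruited non-bitter: 222 × 3/16 = 41.625
  smooth-fruited bitter: 222 × 3/16 = 41.625
  smooth-fruited non-bitter: 222 × 1/16 = 13.875
χ² = Σ (O − E)² / E
  spiny-fruited bitter: (125 − 124.875)² / 124.875 = 0.0001
  spiny-fruited non-bitter: (43 − 41.625)² / 41.625 = 0.0454
  smooth-fruited bitter: (41 − 41.625)² / 41.625 = 0.0094
  smooth-fruited non-bitter: (13 − 13.875)² / 13.875 = 0.0552
χ² = 0.0001 + 0.0454 + 0.0094 + 0.0552 = 0.1101 ≈ 0.110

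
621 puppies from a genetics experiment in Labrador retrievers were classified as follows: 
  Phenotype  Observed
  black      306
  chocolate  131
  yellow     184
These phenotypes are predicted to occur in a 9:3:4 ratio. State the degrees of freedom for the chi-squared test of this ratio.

A goodness-of-fit test with 3 phenotype classes has df = 3 − 1 = 2.

2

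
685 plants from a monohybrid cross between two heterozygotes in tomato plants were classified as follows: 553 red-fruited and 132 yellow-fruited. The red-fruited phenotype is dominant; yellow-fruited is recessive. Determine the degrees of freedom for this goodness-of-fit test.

For a monohybrid cross between heterozygotes with complete dominance, the expected phenotypic ratio is 3:1.
A goodness-of-fit test with 2 phenotype classes has df = 2 − 1 = 1.

1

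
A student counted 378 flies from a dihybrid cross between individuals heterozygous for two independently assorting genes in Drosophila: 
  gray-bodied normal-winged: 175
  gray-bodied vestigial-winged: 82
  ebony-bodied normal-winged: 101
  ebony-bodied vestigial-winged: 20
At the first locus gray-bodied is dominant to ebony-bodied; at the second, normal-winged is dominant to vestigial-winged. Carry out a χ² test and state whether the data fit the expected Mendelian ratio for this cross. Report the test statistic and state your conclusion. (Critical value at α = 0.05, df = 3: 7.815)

21.765; not consistent

A dihybrid F₂ with independent assortment and complete dominance at both loci gives a 9:3:3:1 phenotypic ratio.
Under the 9:3:3:1 hypothesis (Σ ratio = 16, N = 378):
  gray-bodied normal-winged: 378 × 9/16 = 212.625
  gray-bodied vestigial-winged: 378 × 3/16 = 70.875
  ebony-bodied normal-winged: 378 × 3/16 = 70.875
  ebony-bodied vestigial-winged: 378 × 1/16 = 23.625
χ² = Σ (O − E)² / E
  gray-bodied normal-winged: (175 − 212.625)² / 212.625 = 6.6579
  gray-bodied vestigial-winged: (82 − 70.875)² / 70.875 = 1.7463
  ebony-bodied normal-winged: (101 − 70.875)² / 70.875 = 12.8045
  ebony-bodied vestigial-winged: (20 − 23.625)² / 23.625 = 0.5562
χ² = 6.6579 + 1.7463 + 12.8045 + 0.5562 = 21.7649 ≈ 21.765
Degrees of freedom = 4 − 1 = 3; critical value at α = 0.05 is 7.815.
Since 21.765 > 7.815, we reject the null hypothesis — the data do not fit the 9:3:3:1 ratio.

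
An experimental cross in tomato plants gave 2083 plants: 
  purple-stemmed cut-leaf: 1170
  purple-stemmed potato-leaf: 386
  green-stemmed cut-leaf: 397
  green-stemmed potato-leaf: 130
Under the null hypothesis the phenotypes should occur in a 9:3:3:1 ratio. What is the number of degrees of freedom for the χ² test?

3

A goodness-of-fit test with 4 phenotype classes has df = 4 − 1 = 3.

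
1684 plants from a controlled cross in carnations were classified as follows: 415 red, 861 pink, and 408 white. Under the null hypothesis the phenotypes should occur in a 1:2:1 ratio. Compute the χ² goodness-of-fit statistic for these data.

0.916

Expected counts for N = 1684 under a 1:2:1 ratio (total parts = 4):
  red: 1684 × 1/4 = 421
  pink: 1684 × 2/4 = 842
  white: 1684 × 1/4 = 421
χ² = Σ (O − E)² / E
  red: (415 − 421)² / 421 = 0.0855
  pink: (861 − 842)² / 842 = 0.4287
  white: (408 − 421)² / 421 = 0.4014
χ² = 0.0855 + 0.4287 + 0.4014 = 0.9156 ≈ 0.916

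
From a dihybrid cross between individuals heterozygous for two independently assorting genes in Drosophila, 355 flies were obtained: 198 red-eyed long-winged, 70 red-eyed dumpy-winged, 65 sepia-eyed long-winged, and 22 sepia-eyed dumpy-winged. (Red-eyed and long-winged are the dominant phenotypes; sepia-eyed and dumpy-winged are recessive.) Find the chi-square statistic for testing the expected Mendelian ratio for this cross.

A dihybrid F₂ with independent assortment and complete dominance at both loci gives a 9:3:3:1 phenotypic ratio.
Total ratio parts = 16. Expected numbers out of 355:
  red-eyed long-winged: 355 × 9/16 = 199.6875
  red-eyed dumpy-winged: 355 × 3/16 = 66.5625
  sepia-eyed long-winged: 355 × 3/16 = 66.5625
  sepia-eyed dumpy-winged: 355 × 1/16 = 22.1875
χ² = Σ (O − E)² / E
  red-eyed long-winged: (198 − 199.6875)² / 199.6875 = 0.0143
  red-eyed dumpy-winged: (70 − 66.5625)² / 66.5625 = 0.1775
  sepia-eyed long-winged: (65 − 66.5625)² / 66.5625 = 0.0367
  sepia-eyed dumpy-winged: (22 − 22.1875)² / 22.1875 = 0.0016
χ² = 0.0143 + 0.1775 + 0.0367 + 0.0016 = 0.2301 ≈ 0.230

0.230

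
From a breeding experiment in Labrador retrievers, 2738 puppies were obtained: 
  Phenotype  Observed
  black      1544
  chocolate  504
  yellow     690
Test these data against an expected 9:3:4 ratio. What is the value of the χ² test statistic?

0.225

Under the 9:3:4 hypothesis (Σ ratio = 16, N = 2738):
  black: 2738 × 9/16 = 1540.125
  chocolate: 2738 × 3/16 = 513.375
  yellow: 2738 × 4/16 = 684.5
χ² = Σ (O − E)² / E
  black: (1544 − 1540.125)² / 1540.125 = 0.0097
  chocolate: (504 − 513.375)² / 513.375 = 0.1712
  yellow: (690 − 684.5)² / 684.5 = 0.0442
χ² = 0.0097 + 0.1712 + 0.0442 = 0.2251 ≈ 0.225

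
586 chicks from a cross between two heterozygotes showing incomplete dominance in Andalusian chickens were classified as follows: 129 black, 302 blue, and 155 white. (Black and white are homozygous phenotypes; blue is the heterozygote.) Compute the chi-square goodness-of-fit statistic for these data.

With incomplete dominance, a heterozygote × heterozygote cross gives a 1:2:1 phenotypic ratio.
Expected counts for N = 586 under a 1:2:1 ratio (total parts = 4):
  black: 586 × 1/4 = 146.5
  blue: 586 × 2/4 = 293
  white: 586 × 1/4 = 146.5
χ² = Σ (O − E)² / E
  black: (129 − 146.5)² / 146.5 = 2.0904
  blue: (302 − 293)² / 293 = 0.2765
  white: (155 − 146.5)² / 146.5 = 0.4932
χ² = 2.0904 + 0.2765 + 0.4932 = 2.8601 ≈ 2.860

2.860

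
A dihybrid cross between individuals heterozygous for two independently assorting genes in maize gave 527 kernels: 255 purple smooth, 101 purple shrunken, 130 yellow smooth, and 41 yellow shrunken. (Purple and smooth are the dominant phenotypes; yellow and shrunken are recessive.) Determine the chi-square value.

17.658

A dihybrid F₂ with independent assortment and complete dominance at both loci gives a 9:3:3:1 phenotypic ratio.
Total ratio parts = 16. Expected numbers out of 527:
  purple smooth: 527 × 9/16 = 296.4375
  purple shrunken: 527 × 3/16 = 98.8125
  yellow smooth: 527 × 3/16 = 98.8125
  yellow shrunken: 527 × 1/16 = 32.9375
χ² = Σ (O − E)² / E
  purple smooth: (255 − 296.4375)² / 296.4375 = 5.7923
  purple shrunken: (101 − 98.8125)² / 98.8125 = 0.0484
  yellow smooth: (130 − 98.8125)² / 98.8125 = 9.8435
  yellow shrunken: (41 − 32.9375)² / 32.9375 = 1.9736
χ² = 5.7923 + 0.0484 + 9.8435 + 1.9736 = 17.6578 ≈ 17.658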